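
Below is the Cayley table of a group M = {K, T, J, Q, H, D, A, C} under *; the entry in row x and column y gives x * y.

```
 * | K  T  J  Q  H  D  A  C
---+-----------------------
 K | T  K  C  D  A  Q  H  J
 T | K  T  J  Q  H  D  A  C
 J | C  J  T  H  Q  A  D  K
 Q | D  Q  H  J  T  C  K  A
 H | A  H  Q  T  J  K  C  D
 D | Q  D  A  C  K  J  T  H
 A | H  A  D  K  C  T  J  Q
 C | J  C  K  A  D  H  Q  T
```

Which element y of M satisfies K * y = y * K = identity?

K

First locate the identity: row T matches the header, so T is the identity.
Scan row K for T: K * K = T. Hence K^(-1) = K.
(Structurally, M here is isomorphic to Z_2 x Z_4.)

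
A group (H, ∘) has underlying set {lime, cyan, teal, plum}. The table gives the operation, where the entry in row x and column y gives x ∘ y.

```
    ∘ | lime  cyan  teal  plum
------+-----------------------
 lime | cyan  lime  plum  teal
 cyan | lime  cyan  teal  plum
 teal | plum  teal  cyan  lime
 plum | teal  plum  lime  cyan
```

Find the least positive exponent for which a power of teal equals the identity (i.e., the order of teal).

The identity element is cyan (its row matches the header).
teal^1 = teal
teal^2 = teal ∘ teal = cyan
The first power of teal equal to the identity is teal^2, so ord(teal) = 2.

2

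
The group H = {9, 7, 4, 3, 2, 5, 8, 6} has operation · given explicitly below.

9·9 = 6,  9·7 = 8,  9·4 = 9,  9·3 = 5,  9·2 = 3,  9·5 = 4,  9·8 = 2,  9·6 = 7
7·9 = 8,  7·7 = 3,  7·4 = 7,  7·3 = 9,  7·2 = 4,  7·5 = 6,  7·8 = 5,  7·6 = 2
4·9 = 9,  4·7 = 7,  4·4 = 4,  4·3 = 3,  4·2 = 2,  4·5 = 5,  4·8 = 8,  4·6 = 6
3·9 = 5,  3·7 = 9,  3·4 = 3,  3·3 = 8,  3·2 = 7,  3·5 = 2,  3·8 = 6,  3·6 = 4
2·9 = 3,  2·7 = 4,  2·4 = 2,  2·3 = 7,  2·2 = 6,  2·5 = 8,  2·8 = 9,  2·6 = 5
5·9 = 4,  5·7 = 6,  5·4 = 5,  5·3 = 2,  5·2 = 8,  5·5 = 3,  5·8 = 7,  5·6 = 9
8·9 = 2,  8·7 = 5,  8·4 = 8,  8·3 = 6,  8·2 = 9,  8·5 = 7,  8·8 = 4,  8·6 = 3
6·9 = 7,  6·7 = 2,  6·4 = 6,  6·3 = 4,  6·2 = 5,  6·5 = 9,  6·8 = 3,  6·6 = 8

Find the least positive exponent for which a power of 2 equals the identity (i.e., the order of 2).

The identity element is 4 (its row matches the header).
2^1 = 2
2^2 = 2·2 = 6
2^3 = 6·2 = 5
2^4 = 5·2 = 8
2^5 = 8·2 = 9
2^6 = 9·2 = 3
2^7 = 3·2 = 7
2^8 = 7·2 = 4
The first power of 2 equal to the identity is 2^8, so ord(2) = 8.
(Structurally, H here is isomorphic to the cyclic group Z_8.)

8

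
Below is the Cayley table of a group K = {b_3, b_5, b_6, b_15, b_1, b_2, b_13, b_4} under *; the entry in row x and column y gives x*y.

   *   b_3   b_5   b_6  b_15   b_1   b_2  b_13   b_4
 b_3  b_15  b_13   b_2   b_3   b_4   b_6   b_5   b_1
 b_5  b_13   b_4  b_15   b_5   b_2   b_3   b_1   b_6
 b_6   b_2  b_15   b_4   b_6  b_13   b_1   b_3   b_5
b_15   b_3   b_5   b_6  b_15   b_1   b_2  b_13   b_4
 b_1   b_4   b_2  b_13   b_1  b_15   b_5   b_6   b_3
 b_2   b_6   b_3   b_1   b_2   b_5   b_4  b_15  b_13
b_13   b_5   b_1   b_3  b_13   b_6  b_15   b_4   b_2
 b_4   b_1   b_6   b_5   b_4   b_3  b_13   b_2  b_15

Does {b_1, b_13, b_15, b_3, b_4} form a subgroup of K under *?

No

b_4*b_13 = b_2, which is not in {b_1, b_13, b_15, b_3, b_4}.
The subset is not closed under *, so it is not a subgroup.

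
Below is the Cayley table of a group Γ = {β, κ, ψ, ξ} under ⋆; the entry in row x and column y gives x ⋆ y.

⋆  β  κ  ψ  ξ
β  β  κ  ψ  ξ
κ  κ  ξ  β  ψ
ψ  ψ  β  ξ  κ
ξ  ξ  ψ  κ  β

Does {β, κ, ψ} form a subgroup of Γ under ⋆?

No

κ ⋆ κ = ξ, which is not in {β, κ, ψ}.
The subset is not closed under ⋆, so it is not a subgroup.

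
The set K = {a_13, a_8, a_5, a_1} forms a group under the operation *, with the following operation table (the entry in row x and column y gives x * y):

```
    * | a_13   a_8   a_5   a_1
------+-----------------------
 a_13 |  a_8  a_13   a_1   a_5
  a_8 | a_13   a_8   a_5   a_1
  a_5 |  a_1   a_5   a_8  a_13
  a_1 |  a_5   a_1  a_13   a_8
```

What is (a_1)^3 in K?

a_1^1 = a_1
a_1^2 = a_1 * a_1 = a_8
a_1^3 = a_8 * a_1 = a_1

a_1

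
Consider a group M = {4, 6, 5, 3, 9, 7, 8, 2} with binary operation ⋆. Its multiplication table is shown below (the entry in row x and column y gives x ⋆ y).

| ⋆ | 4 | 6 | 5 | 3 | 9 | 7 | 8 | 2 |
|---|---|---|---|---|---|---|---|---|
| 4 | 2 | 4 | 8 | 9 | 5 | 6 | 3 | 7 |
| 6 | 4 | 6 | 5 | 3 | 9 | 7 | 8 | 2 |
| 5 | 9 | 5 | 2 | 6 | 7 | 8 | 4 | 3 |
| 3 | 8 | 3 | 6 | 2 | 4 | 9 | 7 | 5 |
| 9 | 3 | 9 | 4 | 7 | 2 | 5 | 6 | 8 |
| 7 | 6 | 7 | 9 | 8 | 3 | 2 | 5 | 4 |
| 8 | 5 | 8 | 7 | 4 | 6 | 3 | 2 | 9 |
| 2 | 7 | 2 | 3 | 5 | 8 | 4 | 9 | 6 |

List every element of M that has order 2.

Identity is 6. Compute the order of each non-identity element by repeated multiplication:
  4: 4 → 2 → 7 → 6  (order 4)
  5: 5 → 2 → 3 → 6  (order 4)
  3: 3 → 2 → 5 → 6  (order 4)
  9: 9 → 2 → 8 → 6  (order 4)
  7: 7 → 2 → 4 → 6  (order 4)
  8: 8 → 2 → 9 → 6  (order 4)
  2: 2 → 6  (order 2)
Elements of order 2: {2}.

{2}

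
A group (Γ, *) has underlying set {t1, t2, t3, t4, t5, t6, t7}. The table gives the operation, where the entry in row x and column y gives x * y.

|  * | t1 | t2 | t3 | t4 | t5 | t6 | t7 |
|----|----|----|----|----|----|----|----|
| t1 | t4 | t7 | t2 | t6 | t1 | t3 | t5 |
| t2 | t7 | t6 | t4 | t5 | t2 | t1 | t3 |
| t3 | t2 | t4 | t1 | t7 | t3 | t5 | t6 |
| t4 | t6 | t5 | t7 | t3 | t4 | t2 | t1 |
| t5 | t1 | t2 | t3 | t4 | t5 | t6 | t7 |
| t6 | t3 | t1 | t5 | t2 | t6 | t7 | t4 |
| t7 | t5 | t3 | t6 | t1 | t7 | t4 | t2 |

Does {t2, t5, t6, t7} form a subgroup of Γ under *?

t6 * t2 = t1, which is not in {t2, t5, t6, t7}.
The subset is not closed under *, so it is not a subgroup.

No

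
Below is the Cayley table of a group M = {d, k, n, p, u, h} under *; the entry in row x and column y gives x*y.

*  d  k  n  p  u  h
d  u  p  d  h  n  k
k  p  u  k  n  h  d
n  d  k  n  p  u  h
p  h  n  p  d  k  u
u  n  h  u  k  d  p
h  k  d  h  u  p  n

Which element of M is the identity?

n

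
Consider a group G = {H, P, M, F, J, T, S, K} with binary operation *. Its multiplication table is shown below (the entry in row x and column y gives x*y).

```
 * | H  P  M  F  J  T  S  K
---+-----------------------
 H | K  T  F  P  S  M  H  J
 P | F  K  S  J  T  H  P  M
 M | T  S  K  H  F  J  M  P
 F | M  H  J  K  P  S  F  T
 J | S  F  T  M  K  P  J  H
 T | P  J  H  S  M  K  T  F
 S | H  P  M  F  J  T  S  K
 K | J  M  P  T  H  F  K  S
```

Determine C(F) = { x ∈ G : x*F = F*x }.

{F, K, S, T}

Compare row F with column F entry by entry.
T*F = S = F*T, so T commutes with F.
H*F = P but F*H = M, so H does not.
Collecting the elements that commute with F: C(F) = {F, K, S, T}.
(Structurally, G here is isomorphic to the quaternion group Q_8.)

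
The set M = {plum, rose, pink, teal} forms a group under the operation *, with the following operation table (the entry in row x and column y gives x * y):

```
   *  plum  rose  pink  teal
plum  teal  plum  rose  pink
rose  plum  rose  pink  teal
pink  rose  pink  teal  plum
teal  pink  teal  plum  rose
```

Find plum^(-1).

First locate the identity: row rose matches the header, so rose is the identity.
Scan row plum for rose: plum * pink = rose. Hence plum^(-1) = pink.

pink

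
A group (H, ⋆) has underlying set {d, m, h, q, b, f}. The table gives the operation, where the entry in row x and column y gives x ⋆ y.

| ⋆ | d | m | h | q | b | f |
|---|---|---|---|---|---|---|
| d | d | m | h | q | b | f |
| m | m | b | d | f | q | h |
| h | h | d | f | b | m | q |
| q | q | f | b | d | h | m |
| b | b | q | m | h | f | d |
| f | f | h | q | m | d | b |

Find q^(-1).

q

First locate the identity: row d matches the header, so d is the identity.
Scan row q for d: q ⋆ q = d. Hence q^(-1) = q.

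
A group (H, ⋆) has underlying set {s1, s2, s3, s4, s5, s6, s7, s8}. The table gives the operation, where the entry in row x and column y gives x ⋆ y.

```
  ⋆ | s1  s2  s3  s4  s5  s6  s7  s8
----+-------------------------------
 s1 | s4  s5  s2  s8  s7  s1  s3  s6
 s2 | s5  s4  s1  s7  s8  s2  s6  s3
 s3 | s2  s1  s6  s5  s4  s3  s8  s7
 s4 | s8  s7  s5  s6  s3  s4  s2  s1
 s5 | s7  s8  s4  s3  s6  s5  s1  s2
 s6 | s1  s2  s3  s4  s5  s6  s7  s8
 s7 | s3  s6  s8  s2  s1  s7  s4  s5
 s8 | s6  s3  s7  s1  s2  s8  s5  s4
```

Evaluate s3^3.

s3^1 = s3
s3^2 = s3 ⋆ s3 = s6
s3^3 = s6 ⋆ s3 = s3

s3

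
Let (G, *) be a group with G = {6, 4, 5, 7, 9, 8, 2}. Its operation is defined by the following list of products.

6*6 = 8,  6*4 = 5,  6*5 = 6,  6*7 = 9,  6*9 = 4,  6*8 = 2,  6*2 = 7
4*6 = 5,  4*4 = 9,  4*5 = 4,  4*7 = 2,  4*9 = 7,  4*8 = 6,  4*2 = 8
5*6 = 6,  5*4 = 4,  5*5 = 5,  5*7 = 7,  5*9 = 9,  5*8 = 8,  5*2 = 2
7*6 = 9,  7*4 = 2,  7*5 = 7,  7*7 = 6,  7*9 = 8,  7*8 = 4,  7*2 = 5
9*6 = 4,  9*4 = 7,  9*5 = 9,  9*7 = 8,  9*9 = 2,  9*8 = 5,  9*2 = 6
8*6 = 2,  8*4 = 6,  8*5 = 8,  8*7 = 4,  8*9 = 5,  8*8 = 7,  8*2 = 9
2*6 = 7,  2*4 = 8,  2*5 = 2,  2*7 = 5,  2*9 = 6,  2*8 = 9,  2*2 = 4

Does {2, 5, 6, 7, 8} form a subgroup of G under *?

8*7 = 4, which is not in {2, 5, 6, 7, 8}.
The subset is not closed under *, so it is not a subgroup.

No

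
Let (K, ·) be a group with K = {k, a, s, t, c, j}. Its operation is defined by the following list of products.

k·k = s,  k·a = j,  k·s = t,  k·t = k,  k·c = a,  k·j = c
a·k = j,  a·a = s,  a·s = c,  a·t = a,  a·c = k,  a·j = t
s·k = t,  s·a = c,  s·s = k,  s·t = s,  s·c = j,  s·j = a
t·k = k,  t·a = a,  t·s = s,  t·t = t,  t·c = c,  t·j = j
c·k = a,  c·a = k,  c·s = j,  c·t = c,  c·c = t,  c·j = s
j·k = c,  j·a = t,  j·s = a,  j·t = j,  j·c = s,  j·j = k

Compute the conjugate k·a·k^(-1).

The identity is t. In row k, the entry t sits in column s, so k^(-1) = s.
k·a = j
j·s = a

a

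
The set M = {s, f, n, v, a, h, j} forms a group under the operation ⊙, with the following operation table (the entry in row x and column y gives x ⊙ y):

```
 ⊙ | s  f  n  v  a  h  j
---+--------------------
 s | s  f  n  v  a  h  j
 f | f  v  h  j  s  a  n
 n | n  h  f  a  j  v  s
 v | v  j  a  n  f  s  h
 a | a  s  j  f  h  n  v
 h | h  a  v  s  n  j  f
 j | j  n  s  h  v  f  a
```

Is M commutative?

Check whether the table is symmetric across its main diagonal.
Every entry (row x, col y) equals the entry (row y, col x), so M is abelian.
(In fact M ≅ the cyclic group Z_7.)

Yes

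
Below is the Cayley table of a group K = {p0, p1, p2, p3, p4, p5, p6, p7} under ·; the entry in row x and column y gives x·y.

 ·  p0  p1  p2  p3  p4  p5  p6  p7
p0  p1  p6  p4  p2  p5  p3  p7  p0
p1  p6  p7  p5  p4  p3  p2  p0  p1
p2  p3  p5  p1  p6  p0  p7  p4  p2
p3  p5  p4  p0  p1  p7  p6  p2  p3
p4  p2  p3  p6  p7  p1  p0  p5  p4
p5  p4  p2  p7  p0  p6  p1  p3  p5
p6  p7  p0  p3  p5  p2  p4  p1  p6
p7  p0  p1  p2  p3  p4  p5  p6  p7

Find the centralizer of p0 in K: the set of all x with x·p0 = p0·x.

{p0, p1, p6, p7}

Compare row p0 with column p0 entry by entry.
p6·p0 = p7 = p0·p6, so p6 commutes with p0.
p2·p0 = p3 but p0·p2 = p4, so p2 does not.
Collecting the elements that commute with p0: C(p0) = {p0, p1, p6, p7}.
(Structurally, K here is isomorphic to the quaternion group Q_8.)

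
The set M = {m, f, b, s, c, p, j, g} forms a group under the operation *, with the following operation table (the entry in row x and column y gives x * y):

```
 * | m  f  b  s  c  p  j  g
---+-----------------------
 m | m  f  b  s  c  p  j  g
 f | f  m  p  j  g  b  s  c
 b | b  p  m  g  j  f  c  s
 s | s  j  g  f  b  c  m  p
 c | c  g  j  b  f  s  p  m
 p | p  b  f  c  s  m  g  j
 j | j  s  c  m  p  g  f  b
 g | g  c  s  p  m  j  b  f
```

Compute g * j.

b

Read row g, column j: g * j = b.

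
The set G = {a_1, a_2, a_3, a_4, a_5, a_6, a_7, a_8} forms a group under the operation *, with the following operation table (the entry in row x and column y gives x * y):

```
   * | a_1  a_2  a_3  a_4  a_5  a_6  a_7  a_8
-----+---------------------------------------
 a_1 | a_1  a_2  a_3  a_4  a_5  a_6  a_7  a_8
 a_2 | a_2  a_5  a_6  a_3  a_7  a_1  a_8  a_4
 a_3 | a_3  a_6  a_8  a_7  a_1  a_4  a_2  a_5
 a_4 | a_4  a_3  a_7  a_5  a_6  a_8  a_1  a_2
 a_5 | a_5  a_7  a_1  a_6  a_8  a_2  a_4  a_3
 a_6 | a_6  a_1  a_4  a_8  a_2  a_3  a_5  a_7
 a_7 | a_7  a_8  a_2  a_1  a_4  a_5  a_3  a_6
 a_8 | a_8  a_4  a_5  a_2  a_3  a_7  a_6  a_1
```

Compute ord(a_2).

The identity element is a_1 (its row matches the header).
a_2^1 = a_2
a_2^2 = a_2 * a_2 = a_5
a_2^3 = a_5 * a_2 = a_7
a_2^4 = a_7 * a_2 = a_8
a_2^5 = a_8 * a_2 = a_4
a_2^6 = a_4 * a_2 = a_3
a_2^7 = a_3 * a_2 = a_6
a_2^8 = a_6 * a_2 = a_1
The first power of a_2 equal to the identity is a_2^8, so ord(a_2) = 8.

8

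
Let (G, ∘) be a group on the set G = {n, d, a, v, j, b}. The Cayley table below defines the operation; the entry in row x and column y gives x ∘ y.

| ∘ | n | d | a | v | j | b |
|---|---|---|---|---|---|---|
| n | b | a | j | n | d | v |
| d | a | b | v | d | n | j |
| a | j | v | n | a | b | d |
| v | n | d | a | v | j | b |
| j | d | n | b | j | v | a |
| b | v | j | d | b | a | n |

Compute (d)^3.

d^1 = d
d^2 = d ∘ d = b
d^3 = b ∘ d = j
(Structurally, G here is isomorphic to the cyclic group Z_6.)

j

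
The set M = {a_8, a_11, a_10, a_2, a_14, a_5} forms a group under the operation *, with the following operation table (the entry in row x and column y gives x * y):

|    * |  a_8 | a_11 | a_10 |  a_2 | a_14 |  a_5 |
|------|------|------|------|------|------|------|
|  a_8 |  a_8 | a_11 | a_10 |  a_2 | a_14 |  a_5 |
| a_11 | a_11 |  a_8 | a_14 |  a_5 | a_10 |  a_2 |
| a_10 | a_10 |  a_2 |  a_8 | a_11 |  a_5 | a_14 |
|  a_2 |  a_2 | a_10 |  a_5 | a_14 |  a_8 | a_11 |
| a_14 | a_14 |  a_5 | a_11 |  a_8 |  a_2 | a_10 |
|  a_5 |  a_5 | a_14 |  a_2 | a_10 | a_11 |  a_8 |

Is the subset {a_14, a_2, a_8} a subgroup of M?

Yes

{a_14, a_2, a_8} contains the identity a_8.
Checking products: every product of two elements of {a_14, a_2, a_8} (read from the table) lies in {a_14, a_2, a_8}, so the set is closed.
In a finite group, a nonempty closed subset is a subgroup. So {a_14, a_2, a_8} ≤ M.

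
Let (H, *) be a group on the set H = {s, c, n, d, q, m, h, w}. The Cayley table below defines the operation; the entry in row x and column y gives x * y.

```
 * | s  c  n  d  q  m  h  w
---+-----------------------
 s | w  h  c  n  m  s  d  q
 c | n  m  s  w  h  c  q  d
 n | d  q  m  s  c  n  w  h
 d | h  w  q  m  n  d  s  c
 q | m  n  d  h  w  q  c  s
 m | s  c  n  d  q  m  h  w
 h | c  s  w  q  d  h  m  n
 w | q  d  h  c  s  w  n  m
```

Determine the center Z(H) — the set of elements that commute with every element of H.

An element z is central iff its row equals its column in the table.
For d: d * s = h ≠ n = s * d, so d ∉ Z.
Checking each element this way leaves Z(H) = {m, w}.
(Structurally, H here is isomorphic to the dihedral group D_4.)

{m, w}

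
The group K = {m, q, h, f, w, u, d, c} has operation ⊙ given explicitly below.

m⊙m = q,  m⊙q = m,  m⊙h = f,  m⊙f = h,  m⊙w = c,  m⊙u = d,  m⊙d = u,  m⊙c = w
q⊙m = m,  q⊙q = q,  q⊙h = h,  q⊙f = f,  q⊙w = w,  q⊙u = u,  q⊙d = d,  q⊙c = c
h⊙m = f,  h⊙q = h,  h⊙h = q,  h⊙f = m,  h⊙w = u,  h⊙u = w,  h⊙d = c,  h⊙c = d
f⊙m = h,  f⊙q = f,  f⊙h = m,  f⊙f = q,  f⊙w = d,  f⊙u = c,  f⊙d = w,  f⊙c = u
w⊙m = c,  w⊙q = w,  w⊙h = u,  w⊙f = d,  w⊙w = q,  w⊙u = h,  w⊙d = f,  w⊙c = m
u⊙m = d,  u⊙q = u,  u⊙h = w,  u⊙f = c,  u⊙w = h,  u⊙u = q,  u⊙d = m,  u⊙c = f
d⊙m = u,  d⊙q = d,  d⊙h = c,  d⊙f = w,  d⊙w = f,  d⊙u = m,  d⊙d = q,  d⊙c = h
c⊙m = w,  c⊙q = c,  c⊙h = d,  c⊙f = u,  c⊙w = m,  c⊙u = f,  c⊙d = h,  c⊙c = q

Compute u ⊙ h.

Read row u, column h: u ⊙ h = w.

w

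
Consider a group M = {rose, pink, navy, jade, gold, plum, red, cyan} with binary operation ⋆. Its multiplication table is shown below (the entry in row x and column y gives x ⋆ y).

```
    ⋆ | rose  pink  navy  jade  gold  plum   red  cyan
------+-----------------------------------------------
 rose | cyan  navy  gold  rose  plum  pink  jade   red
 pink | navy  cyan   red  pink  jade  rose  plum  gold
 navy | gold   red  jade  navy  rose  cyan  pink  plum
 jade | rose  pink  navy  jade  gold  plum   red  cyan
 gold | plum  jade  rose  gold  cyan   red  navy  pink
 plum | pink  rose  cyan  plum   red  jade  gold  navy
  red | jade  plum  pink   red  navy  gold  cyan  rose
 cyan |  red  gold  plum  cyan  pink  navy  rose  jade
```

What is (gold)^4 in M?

gold^1 = gold
gold^2 = gold ⋆ gold = cyan
gold^3 = cyan ⋆ gold = pink
gold^4 = pink ⋆ gold = jade

jade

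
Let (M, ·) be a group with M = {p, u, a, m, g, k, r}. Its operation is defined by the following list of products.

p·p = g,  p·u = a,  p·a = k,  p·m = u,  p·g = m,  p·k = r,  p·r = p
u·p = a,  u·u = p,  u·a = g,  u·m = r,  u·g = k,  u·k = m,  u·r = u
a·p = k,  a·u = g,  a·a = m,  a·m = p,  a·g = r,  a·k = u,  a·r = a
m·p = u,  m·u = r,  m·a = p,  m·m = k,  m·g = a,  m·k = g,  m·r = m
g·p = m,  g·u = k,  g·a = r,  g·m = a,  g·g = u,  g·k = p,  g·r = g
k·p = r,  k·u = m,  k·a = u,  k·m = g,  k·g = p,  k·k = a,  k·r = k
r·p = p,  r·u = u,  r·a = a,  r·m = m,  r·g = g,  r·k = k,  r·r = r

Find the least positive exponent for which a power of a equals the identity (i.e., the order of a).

The identity element is r (its row matches the header).
a^1 = a
a^2 = a·a = m
a^3 = m·a = p
a^4 = p·a = k
a^5 = k·a = u
a^6 = u·a = g
a^7 = g·a = r
The first power of a equal to the identity is a^7, so ord(a) = 7.

7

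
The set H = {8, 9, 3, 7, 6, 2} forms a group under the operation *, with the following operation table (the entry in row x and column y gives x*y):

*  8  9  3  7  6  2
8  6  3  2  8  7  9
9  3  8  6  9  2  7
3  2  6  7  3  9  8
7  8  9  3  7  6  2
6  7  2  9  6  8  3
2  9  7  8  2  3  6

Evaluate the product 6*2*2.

8

6*2 = 3
3*2 = 8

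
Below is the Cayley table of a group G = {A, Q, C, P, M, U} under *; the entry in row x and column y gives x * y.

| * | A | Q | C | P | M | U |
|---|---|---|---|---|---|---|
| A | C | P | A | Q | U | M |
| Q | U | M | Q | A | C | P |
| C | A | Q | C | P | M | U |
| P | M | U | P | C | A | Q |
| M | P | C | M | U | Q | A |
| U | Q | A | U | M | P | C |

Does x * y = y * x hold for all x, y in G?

Q * A = U but A * Q = P.
Since Q and A do not commute, G is not abelian.

No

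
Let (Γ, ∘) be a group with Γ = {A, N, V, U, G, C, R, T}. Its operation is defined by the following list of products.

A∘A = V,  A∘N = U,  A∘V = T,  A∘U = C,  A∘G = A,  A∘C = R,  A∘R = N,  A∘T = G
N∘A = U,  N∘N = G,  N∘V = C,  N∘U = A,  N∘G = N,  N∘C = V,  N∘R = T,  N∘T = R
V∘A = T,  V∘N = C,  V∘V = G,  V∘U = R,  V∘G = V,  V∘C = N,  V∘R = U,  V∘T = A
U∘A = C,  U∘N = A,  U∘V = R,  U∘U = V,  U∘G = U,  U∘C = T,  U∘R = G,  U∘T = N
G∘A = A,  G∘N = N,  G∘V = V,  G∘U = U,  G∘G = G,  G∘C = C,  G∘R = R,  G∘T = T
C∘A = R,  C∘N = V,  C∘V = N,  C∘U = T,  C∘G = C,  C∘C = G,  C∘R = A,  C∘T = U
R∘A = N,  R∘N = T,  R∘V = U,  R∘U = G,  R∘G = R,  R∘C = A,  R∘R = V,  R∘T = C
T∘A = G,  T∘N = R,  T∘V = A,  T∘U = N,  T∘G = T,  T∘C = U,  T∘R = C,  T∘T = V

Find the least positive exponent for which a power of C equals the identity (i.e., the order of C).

The identity element is G (its row matches the header).
C^1 = C
C^2 = C ∘ C = G
The first power of C equal to the identity is C^2, so ord(C) = 2.

2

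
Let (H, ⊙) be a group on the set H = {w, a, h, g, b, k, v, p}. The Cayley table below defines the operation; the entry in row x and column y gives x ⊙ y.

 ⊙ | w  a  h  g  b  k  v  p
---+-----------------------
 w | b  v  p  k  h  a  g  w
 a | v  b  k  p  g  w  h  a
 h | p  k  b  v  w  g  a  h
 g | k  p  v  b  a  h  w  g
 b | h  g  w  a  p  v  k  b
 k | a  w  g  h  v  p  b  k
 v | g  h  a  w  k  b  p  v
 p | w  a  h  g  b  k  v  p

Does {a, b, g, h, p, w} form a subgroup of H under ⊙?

No

w ⊙ a = v, which is not in {a, b, g, h, p, w}.
The subset is not closed under ⊙, so it is not a subgroup.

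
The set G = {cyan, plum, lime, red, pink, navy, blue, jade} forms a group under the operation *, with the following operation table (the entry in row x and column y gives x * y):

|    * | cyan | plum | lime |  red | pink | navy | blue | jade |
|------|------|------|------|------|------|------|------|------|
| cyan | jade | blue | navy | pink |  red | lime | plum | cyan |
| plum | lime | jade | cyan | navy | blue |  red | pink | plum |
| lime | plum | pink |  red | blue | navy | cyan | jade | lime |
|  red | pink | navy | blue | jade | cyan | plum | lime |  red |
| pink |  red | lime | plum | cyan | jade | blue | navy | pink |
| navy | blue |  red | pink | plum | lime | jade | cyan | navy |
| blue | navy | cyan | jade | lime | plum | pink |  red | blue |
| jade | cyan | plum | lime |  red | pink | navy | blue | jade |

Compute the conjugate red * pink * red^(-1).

pink

The identity is jade. In row red, the entry jade sits in column red, so red^(-1) = red.
red * pink = cyan
cyan * red = pink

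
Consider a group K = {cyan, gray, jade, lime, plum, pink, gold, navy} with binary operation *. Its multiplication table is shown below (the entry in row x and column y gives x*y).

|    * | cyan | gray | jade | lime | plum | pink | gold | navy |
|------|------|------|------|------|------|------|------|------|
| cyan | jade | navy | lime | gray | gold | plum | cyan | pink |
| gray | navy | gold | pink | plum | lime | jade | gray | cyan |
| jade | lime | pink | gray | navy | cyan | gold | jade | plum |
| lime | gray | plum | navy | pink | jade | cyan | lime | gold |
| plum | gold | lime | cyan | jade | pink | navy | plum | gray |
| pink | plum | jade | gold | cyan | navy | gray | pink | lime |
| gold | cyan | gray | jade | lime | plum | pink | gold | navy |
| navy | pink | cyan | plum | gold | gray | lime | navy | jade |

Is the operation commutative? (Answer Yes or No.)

Yes

Check whether the table is symmetric across its main diagonal.
Every entry (row x, col y) equals the entry (row y, col x), so K is abelian.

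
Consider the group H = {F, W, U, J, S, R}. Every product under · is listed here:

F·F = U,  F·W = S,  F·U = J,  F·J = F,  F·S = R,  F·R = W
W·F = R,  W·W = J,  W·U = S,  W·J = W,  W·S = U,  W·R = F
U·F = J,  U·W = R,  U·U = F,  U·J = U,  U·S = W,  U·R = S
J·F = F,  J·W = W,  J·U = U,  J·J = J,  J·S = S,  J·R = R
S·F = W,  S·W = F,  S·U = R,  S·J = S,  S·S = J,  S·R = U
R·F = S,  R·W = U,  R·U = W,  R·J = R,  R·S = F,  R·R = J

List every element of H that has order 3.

{F, U}

Identity is J. Compute the order of each non-identity element by repeated multiplication:
  F: F → U → J  (order 3)
  W: W → J  (order 2)
  U: U → F → J  (order 3)
  S: S → J  (order 2)
  R: R → J  (order 2)
Elements of order 3: {F, U}.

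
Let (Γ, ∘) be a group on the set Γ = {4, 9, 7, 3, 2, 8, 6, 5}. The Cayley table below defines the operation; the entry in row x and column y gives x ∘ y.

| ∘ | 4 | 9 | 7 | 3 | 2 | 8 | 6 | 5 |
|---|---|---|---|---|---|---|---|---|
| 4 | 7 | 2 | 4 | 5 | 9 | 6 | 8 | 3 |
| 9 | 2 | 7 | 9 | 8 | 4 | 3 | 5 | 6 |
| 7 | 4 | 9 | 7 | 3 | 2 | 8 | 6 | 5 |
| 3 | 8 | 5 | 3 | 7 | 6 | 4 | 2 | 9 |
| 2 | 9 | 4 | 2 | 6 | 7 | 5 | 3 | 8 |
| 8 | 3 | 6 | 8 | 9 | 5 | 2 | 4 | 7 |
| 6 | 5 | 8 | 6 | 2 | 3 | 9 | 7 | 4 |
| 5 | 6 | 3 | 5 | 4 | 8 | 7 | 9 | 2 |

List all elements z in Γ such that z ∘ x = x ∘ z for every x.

{2, 7}

An element z is central iff its row equals its column in the table.
For 9: 9 ∘ 5 = 6 ≠ 3 = 5 ∘ 9, so 9 ∉ Z.
Checking each element this way leaves Z(Γ) = {2, 7}.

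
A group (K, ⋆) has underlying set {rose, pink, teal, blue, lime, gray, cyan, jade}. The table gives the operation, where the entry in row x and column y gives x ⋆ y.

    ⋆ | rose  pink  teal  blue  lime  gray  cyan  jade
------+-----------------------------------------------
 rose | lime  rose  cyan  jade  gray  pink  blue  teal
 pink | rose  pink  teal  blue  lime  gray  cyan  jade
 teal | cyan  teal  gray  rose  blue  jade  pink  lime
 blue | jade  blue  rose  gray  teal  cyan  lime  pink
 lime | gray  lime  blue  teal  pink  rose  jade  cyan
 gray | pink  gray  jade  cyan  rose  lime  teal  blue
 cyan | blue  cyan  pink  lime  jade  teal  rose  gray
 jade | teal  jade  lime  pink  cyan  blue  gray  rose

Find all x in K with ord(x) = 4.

{gray, rose}

Identity is pink. Compute the order of each non-identity element by repeated multiplication:
  rose: rose → lime → gray → pink  (order 4)
  teal: teal → gray → jade → lime → blue → rose → cyan → pink  (order 8)
  blue: blue → gray → cyan → lime → teal → rose → jade → pink  (order 8)
  lime: lime → pink  (order 2)
  gray: gray → lime → rose → pink  (order 4)
  cyan: cyan → rose → blue → lime → jade → gray → teal → pink  (order 8)
  jade: jade → rose → teal → lime → cyan → gray → blue → pink  (order 8)
Elements of order 4: {gray, rose}.
(Structurally, K here is isomorphic to the cyclic group Z_8.)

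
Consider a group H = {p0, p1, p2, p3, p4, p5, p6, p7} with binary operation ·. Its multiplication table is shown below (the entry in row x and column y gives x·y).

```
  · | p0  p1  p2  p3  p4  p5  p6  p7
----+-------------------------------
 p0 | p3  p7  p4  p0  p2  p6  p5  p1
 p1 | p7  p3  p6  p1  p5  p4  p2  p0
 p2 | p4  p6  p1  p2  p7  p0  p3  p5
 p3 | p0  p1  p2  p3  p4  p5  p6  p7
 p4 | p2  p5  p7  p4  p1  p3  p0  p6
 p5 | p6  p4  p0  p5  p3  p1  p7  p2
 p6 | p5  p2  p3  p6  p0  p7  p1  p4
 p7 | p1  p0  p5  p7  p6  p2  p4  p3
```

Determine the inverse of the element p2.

First locate the identity: row p3 matches the header, so p3 is the identity.
Scan row p2 for p3: p2·p6 = p3. Hence p2^(-1) = p6.

p6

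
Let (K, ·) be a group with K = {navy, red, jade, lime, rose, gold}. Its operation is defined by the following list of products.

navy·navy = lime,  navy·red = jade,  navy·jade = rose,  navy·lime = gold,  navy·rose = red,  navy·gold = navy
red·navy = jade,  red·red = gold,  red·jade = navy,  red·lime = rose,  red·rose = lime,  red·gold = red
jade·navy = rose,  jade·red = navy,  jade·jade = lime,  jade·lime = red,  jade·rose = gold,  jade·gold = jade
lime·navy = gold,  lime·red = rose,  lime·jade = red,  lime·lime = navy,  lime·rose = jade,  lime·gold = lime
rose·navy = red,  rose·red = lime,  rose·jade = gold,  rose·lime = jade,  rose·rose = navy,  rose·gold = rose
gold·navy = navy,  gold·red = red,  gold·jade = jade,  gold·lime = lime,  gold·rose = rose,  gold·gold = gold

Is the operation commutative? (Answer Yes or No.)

Yes

Check whether the table is symmetric across its main diagonal.
Every entry (row x, col y) equals the entry (row y, col x), so K is abelian.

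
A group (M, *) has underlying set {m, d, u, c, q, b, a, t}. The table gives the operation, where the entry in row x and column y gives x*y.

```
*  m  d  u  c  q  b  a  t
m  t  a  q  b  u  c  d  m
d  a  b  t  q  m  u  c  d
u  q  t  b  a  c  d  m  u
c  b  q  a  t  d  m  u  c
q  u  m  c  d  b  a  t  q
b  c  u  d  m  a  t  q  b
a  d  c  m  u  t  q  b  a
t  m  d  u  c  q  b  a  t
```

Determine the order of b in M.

The identity element is t (its row matches the header).
b^1 = b
b^2 = b*b = t
The first power of b equal to the identity is b^2, so ord(b) = 2.

2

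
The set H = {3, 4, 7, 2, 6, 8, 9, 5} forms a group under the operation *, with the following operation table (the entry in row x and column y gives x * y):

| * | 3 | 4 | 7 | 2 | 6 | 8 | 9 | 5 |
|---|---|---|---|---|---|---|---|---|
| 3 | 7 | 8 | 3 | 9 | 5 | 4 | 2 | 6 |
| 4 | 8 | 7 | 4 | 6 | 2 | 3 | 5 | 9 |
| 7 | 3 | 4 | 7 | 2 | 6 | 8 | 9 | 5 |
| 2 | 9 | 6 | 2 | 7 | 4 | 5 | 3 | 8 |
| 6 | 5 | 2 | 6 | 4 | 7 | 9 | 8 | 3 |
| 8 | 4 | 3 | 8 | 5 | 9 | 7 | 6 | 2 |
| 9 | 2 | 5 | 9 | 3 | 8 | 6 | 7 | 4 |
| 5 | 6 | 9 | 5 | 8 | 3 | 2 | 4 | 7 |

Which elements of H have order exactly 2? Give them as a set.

{2, 3, 4, 5, 6, 8, 9}

Identity is 7. Compute the order of each non-identity element by repeated multiplication:
  3: 3 → 7  (order 2)
  4: 4 → 7  (order 2)
  2: 2 → 7  (order 2)
  6: 6 → 7  (order 2)
  8: 8 → 7  (order 2)
  9: 9 → 7  (order 2)
  5: 5 → 7  (order 2)
Elements of order 2: {2, 3, 4, 5, 6, 8, 9}.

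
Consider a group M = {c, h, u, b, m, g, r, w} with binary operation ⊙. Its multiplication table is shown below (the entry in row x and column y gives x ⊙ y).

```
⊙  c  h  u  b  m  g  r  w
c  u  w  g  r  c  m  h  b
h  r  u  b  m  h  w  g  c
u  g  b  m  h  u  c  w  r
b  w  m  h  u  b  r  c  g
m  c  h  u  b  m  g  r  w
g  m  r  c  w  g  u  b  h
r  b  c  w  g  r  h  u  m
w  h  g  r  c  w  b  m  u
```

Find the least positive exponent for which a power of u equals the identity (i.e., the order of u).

The identity element is m (its row matches the header).
u^1 = u
u^2 = u ⊙ u = m
The first power of u equal to the identity is u^2, so ord(u) = 2.

2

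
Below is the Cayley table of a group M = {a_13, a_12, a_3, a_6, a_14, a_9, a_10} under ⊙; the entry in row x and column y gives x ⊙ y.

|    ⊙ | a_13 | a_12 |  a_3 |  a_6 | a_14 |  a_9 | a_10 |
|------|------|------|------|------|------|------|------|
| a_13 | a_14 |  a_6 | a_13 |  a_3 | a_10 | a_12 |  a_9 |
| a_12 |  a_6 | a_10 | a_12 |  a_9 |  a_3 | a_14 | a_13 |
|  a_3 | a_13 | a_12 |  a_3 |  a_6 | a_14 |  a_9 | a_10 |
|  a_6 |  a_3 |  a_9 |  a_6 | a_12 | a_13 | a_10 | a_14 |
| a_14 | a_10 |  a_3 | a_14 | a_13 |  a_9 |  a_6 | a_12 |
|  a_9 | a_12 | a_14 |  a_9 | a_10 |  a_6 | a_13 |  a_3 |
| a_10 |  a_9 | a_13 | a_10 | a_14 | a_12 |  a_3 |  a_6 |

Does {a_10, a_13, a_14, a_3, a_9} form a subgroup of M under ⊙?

a_10 ⊙ a_10 = a_6, which is not in {a_10, a_13, a_14, a_3, a_9}.
The subset is not closed under ⊙, so it is not a subgroup.

No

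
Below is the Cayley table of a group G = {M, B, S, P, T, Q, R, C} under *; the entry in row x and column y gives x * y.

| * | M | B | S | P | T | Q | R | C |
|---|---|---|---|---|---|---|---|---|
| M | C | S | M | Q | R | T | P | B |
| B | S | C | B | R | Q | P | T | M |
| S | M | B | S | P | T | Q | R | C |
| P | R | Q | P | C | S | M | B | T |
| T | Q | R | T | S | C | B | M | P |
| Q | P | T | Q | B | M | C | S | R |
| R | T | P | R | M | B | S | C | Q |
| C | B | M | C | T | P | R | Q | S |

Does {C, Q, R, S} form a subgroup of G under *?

{C, Q, R, S} contains the identity S.
Checking products: every product of two elements of {C, Q, R, S} (read from the table) lies in {C, Q, R, S}, so the set is closed.
In a finite group, a nonempty closed subset is a subgroup. So {C, Q, R, S} ≤ G.
(Structurally, G here is isomorphic to the quaternion group Q_8.)

Yes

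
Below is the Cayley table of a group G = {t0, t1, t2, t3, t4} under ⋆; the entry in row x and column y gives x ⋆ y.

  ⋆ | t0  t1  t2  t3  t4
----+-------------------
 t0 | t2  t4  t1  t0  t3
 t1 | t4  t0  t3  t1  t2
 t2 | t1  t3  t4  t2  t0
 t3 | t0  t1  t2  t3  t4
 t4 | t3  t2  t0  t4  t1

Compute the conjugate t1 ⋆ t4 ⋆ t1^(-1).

t4

The identity is t3. In row t1, the entry t3 sits in column t2, so t1^(-1) = t2.
t1 ⋆ t4 = t2
t2 ⋆ t2 = t4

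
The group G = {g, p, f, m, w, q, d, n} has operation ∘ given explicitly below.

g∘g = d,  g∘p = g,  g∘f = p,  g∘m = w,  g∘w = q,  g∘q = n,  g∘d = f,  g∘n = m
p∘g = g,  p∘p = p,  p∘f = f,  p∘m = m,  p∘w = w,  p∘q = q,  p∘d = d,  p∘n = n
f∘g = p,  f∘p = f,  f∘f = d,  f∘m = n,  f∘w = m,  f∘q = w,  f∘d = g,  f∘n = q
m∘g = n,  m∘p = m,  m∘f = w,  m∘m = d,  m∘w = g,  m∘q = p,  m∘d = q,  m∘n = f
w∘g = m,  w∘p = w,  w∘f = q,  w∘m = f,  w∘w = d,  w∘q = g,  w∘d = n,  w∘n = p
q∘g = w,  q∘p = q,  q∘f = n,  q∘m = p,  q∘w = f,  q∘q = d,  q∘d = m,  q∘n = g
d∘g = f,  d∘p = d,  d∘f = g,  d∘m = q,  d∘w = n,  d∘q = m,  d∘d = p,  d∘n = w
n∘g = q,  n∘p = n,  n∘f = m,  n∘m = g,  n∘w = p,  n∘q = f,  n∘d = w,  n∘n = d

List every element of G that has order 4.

{f, g, m, n, q, w}

Identity is p. Compute the order of each non-identity element by repeated multiplication:
  g: g → d → f → p  (order 4)
  f: f → d → g → p  (order 4)
  m: m → d → q → p  (order 4)
  w: w → d → n → p  (order 4)
  q: q → d → m → p  (order 4)
  d: d → p  (order 2)
  n: n → d → w → p  (order 4)
Elements of order 4: {f, g, m, n, q, w}.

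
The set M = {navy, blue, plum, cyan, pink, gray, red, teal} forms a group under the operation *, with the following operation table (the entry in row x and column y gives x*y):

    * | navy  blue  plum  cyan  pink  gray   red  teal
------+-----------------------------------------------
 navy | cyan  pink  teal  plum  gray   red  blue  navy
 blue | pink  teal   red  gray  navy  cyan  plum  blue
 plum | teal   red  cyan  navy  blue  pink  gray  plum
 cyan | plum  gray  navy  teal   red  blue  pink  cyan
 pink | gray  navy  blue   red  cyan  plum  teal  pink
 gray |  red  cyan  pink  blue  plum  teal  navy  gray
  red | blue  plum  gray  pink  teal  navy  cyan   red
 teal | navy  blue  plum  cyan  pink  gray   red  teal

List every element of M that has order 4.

{navy, pink, plum, red}

Identity is teal. Compute the order of each non-identity element by repeated multiplication:
  navy: navy → cyan → plum → teal  (order 4)
  blue: blue → teal  (order 2)
  plum: plum → cyan → navy → teal  (order 4)
  cyan: cyan → teal  (order 2)
  pink: pink → cyan → red → teal  (order 4)
  gray: gray → teal  (order 2)
  red: red → cyan → pink → teal  (order 4)
Elements of order 4: {navy, pink, plum, red}.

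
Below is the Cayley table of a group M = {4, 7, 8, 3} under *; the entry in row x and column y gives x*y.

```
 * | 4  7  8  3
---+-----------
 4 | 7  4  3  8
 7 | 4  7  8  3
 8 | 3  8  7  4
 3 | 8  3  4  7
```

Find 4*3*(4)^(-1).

The identity is 7. In row 4, the entry 7 sits in column 4, so 4^(-1) = 4.
4*3 = 8
8*4 = 3

3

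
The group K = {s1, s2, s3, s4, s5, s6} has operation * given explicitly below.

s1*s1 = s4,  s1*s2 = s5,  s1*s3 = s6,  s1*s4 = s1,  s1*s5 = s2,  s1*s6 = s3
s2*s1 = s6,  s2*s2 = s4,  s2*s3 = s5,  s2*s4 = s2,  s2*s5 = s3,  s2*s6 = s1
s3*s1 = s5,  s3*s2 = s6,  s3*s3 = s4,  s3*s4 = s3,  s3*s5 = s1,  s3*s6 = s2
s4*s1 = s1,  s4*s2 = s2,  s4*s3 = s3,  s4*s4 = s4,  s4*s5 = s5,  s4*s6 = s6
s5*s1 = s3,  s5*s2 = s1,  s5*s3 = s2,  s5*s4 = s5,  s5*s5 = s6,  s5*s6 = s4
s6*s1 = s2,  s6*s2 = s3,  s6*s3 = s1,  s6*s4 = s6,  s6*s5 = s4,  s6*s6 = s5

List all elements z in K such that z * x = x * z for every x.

{s4}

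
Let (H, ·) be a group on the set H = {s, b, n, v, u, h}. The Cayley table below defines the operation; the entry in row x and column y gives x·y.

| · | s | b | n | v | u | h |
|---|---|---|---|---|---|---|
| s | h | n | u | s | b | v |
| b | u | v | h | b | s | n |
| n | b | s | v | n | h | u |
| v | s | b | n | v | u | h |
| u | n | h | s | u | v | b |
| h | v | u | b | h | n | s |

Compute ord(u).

The identity element is v (its row matches the header).
u^1 = u
u^2 = u·u = v
The first power of u equal to the identity is u^2, so ord(u) = 2.

2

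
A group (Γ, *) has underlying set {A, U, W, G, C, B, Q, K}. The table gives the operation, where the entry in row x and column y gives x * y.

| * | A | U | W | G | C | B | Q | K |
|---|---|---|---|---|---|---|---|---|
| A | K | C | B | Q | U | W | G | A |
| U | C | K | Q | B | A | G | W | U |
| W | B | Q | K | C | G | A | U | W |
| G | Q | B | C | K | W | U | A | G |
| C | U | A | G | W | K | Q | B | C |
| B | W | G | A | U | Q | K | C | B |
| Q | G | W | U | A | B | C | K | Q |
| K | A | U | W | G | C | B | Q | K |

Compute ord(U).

The identity element is K (its row matches the header).
U^1 = U
U^2 = U * U = K
The first power of U equal to the identity is U^2, so ord(U) = 2.

2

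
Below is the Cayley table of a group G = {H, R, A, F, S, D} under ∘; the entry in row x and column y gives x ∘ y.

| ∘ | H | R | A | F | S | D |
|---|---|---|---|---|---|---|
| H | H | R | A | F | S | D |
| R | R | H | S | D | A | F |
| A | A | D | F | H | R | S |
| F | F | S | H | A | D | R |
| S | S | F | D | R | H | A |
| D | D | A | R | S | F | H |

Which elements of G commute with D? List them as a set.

Compare row D with column D entry by entry.
S ∘ D = A but D ∘ S = F, so S does not.
Collecting the elements that commute with D: C(D) = {D, H}.

{D, H}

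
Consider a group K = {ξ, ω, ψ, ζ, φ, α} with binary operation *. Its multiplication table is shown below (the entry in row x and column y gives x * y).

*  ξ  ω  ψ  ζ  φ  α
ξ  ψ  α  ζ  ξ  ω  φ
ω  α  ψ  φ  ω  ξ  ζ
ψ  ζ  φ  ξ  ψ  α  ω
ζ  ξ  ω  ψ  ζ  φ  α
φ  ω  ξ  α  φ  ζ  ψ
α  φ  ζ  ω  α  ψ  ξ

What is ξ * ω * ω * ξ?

ξ

ξ * ω = α
α * ω = ζ
ζ * ξ = ξ
(Structurally, K here is isomorphic to the cyclic group Z_6.)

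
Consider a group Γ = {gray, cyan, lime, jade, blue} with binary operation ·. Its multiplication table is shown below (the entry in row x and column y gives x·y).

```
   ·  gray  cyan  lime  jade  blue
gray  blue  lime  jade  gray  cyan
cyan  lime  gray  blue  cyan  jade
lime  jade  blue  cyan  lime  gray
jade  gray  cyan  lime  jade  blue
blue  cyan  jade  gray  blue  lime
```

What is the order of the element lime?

5

The identity element is jade (its row matches the header).
lime^1 = lime
lime^2 = lime·lime = cyan
lime^3 = cyan·lime = blue
lime^4 = blue·lime = gray
lime^5 = gray·lime = jade
The first power of lime equal to the identity is lime^5, so ord(lime) = 5.
(Structurally, Γ here is isomorphic to the cyclic group Z_5.)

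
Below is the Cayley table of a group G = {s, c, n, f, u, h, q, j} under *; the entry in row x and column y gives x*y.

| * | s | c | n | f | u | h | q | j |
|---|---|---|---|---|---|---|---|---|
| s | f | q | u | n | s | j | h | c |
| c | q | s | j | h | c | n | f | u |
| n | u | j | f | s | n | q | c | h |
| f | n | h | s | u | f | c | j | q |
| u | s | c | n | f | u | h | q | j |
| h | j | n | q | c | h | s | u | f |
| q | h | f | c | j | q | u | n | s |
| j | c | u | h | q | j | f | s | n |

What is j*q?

Read row j, column q: j*q = s.

s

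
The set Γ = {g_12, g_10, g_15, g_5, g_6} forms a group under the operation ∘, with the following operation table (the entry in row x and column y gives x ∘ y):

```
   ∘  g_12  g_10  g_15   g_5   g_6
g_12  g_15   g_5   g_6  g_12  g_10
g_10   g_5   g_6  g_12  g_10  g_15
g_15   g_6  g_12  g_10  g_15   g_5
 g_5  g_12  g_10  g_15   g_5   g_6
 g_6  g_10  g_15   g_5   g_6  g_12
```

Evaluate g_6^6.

g_6

g_6^1 = g_6
g_6^2 = g_6 ∘ g_6 = g_12
g_6^3 = g_12 ∘ g_6 = g_10
g_6^4 = g_10 ∘ g_6 = g_15
g_6^5 = g_15 ∘ g_6 = g_5
g_6^6 = g_5 ∘ g_6 = g_6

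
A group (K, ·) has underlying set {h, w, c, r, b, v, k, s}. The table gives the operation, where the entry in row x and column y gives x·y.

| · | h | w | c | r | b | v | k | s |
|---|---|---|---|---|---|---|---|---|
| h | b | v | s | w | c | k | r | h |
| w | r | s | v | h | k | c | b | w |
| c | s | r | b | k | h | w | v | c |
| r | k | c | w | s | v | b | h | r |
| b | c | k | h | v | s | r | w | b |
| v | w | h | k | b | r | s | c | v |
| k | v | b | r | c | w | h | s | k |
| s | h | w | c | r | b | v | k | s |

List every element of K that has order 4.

Identity is s. Compute the order of each non-identity element by repeated multiplication:
  h: h → b → c → s  (order 4)
  w: w → s  (order 2)
  c: c → b → h → s  (order 4)
  r: r → s  (order 2)
  b: b → s  (order 2)
  v: v → s  (order 2)
  k: k → s  (order 2)
Elements of order 4: {c, h}.

{c, h}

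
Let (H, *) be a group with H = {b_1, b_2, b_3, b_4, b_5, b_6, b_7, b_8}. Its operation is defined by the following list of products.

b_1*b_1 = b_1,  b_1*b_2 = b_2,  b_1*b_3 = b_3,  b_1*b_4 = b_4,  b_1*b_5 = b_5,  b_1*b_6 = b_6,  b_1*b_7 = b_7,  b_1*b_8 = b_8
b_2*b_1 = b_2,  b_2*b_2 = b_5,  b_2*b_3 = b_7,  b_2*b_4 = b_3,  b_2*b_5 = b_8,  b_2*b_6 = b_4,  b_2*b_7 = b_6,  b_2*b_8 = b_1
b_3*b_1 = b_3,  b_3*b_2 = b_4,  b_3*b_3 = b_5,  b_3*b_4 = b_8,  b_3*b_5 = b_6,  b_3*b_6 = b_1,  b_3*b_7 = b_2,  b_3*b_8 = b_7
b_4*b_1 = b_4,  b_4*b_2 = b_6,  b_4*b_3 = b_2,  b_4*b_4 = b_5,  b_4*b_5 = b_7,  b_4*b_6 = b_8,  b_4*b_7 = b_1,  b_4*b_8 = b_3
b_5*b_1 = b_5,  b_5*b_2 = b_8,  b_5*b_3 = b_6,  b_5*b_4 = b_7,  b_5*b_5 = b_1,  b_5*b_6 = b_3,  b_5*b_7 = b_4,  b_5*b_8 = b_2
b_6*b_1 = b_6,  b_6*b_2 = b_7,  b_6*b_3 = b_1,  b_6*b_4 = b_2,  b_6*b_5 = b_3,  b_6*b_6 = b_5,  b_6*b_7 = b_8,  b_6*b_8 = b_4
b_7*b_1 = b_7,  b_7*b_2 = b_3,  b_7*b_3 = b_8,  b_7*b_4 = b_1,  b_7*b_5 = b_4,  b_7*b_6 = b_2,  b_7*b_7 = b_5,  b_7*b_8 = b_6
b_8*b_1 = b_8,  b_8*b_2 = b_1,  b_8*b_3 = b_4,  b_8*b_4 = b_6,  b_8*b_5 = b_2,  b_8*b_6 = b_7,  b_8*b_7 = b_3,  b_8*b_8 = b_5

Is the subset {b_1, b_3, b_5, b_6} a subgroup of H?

Yes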